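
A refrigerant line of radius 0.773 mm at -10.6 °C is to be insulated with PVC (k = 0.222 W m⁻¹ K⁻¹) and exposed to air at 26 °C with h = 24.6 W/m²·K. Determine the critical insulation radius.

For a cylinder, r_cr = k_ins/h = 0.222/24.6 = 0.00902 m = 0.902 cm

r_cr = 0.902 cm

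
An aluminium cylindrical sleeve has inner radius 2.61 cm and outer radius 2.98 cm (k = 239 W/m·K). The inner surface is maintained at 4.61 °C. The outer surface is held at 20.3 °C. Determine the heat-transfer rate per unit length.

Q' = 1.78×10^5 W/m

Q' = 2πk·ΔT/ln(r₂/r₁) = 2π × 239 × 15.69 / ln(0.0298/0.0261) = 1.78×10^5 W/m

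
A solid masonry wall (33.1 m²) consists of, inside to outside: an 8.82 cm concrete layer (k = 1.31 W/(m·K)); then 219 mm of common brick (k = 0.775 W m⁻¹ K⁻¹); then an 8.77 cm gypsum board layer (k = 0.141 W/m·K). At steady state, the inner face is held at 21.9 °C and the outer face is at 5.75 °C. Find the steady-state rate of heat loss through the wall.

Series thermal resistances, inner to outer:
  R_concrete = L/(kA) = 0.0882/(1.31·33.1) = 0.002034 K/W
  R_common brick = L/(kA) = 0.219/(0.775·33.1) = 0.008537 K/W
  R_gypsum board = L/(kA) = 0.0877/(0.141·33.1) = 0.01879 K/W
ΣR = 0.002034 + 0.008537 + 0.01879 = 0.02936 K/W
Q = ΔT/ΣR = (21.9 °C − 5.75 °C)/0.02936 = 550 W

Q = 550 W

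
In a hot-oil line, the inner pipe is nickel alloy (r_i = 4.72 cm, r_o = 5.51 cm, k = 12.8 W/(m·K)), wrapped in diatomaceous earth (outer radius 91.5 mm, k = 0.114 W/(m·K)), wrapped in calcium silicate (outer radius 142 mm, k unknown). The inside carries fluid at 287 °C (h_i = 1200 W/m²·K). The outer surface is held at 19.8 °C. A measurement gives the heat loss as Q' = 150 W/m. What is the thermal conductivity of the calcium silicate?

k = 0.0655 W/m·K

ΣR = ΔT/Q' = |287 − 19.8|/150 = 1.781 m·K/W
Known resistances:
  R'_conv,in = 1/(2πr h) = 1/(2π·0.0472·1200) = 0.002810 m·K/W
  R'_nickel alloy = ln(0.0551/0.0472)/(2πk) = 0.1548/(2π·12.8) = 0.001924 m·K/W
  R'_diatomaceous earth = ln(0.0915/0.0551)/(2πk) = 0.5072/(2π·0.114) = 0.7081 m·K/W
R_calcium silicate = ΣR − ΣR_known = 1.781 − 0.7128 = 1.068 m·K/W
ln(r₂/r₁)/(2πk) = 1.068 ⇒ k = 0.4395/(2π·1.068) = 0.0655 W/m·K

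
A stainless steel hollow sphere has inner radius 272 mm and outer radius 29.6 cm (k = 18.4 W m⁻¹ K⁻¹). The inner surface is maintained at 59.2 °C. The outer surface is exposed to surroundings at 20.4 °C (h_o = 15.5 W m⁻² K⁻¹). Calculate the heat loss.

Treat each layer as a resistance in series:
  R_stainless steel = (1/0.272 − 1/0.296)/(4πk) = 0.2981/(4π·18.4) = 0.001289 K/W
  R_conv,out = 1/(4πr²h) = 1/(4π·0.296²·15.5) = 0.05860 K/W
ΣR = 0.001289 + 0.05860 = 0.05989 K/W
Q = ΔT/ΣR = (59.2 °C − 20.4 °C)/0.05989 = 648 W

Q = 648 W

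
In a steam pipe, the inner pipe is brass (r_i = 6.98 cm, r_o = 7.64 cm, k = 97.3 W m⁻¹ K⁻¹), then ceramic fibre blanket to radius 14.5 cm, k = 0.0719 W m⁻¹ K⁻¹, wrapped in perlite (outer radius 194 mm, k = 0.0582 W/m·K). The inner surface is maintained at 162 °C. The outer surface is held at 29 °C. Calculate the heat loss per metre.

Q' = 60.1 W/m

Resistance network (inner→outer):
  R'_brass = ln(0.0764/0.0698)/(2πk) = 0.09035/(2π·97.3) = 1.478×10^-4 m·K/W
  R'_ceramic fibre blanket = ln(0.145/0.0764)/(2πk) = 0.6408/(2π·0.0719) = 1.418 m·K/W
  R'_perlite = ln(0.194/0.145)/(2πk) = 0.2911/(2π·0.0582) = 0.7961 m·K/W
ΣR = 1.478×10^-4 + 1.418 + 0.7961 = 2.214 m·K/W
Q' = ΔT/ΣR = (162 °C − 29 °C)/2.214 = 60.1 W/m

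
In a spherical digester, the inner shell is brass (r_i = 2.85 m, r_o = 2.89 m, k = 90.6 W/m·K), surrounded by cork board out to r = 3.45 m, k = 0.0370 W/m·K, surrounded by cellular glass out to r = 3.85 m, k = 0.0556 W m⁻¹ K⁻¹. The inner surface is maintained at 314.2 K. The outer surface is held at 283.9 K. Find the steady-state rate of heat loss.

Resistance network (inner→outer):
  R_brass = (1/2.85 − 1/2.89)/(4πk) = 0.004856/(4π·90.6) = 4.266×10^-6 K/W
  R_cork board = (1/2.89 − 1/3.45)/(4πk) = 0.05617/(4π·0.0370) = 0.1208 K/W
  R_cellular glass = (1/3.45 − 1/3.85)/(4πk) = 0.03011/(4π·0.0556) = 0.04310 K/W
ΣR = 4.266×10^-6 + 0.1208 + 0.04310 = 0.1639 K/W
Q = ΔT/ΣR = (314.2 K − 283.9 K)/0.1639 = 185 W

Q = 185 W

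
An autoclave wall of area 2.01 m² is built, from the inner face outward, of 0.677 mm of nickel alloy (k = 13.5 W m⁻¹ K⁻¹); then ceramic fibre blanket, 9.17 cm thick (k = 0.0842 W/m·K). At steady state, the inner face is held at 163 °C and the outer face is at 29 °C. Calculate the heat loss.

Q = 247 W

Treat each layer as a resistance in series:
  R_nickel alloy = L/(kA) = 6.77×10^-4/(13.5·2.01) = 2.495×10^-5 K/W
  R_ceramic fibre blanket = L/(kA) = 0.0917/(0.0842·2.01) = 0.5418 K/W
ΣR = 2.495×10^-5 + 0.5418 = 0.5418 K/W
Q = ΔT/ΣR = (163 °C − 29 °C)/0.5418 = 247 W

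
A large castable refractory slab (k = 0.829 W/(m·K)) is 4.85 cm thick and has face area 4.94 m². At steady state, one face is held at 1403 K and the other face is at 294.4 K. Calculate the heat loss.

Q = kA·ΔT/L = 0.829 × 4.94 × |1403 K − 294.4 K| / 0.0485 = 93600 W

Q = 93.6 kW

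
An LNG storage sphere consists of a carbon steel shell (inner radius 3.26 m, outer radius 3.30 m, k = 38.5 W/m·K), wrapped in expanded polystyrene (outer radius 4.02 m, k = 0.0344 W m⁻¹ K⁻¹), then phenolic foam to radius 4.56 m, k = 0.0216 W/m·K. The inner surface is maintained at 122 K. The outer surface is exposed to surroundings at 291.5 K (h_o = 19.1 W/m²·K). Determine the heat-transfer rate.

Resistance network (inner→outer):
  R_carbon steel = (1/3.26 − 1/3.30)/(4πk) = 0.003718/(4π·38.5) = 7.685×10^-6 K/W
  R_expanded polystyrene = (1/3.30 − 1/4.02)/(4πk) = 0.05427/(4π·0.0344) = 0.1256 K/W
  R_phenolic foam = (1/4.02 − 1/4.56)/(4πk) = 0.02946/(4π·0.0216) = 0.1085 K/W
  R_conv,out = 1/(4πr²h) = 1/(4π·4.56²·19.1) = 2.004×10^-4 K/W
ΣR = 7.685×10^-6 + 0.1256 + 0.1085 + 2.004×10^-4 = 0.2343 K/W
Q = ΔT/ΣR = (122 K − 291.5 K)/0.2343 = -723 W
(Negative Q ⇒ heat flows inward; heat gain = 723 W.)

Q = 723 W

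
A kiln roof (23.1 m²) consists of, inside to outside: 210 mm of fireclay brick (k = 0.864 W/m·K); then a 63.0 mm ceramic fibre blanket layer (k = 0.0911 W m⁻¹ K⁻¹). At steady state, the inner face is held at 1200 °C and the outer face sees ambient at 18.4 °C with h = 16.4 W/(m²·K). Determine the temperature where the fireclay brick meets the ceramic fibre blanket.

Resistance network (inner→outer):
  R_fireclay brick = L/(kA) = 0.210/(0.864·23.1) = 0.01052 K/W
  R_ceramic fibre blanket = L/(kA) = 0.0630/(0.0911·23.1) = 0.02994 K/W
  R_conv,out = 1/(hA) = 1/(16.4·23.1) = 0.002640 K/W
ΣR = 0.01052 + 0.02994 + 0.002640 = 0.04310 K/W
Q = ΔT/ΣR = (1200 °C − 18.4 °C)/0.04310 = 27420 W
From the inner boundary to the fireclay brick/ceramic fibre blanket interface, ΣR_partial = 0.01052 K/W.
T_interface = T_in − Q·ΣR_partial = 1200 °C − (27420)(0.01052) = 912 °C

T = 912 °C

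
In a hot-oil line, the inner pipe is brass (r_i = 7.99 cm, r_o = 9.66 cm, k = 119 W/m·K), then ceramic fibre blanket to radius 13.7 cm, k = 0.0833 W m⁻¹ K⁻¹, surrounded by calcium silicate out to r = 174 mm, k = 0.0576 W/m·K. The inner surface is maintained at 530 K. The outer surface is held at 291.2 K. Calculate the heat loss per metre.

Treat each layer as a resistance in series:
  R'_brass = ln(0.0966/0.0799)/(2πk) = 0.1898/(2π·119) = 2.538×10^-4 m·K/W
  R'_ceramic fibre blanket = ln(0.137/0.0966)/(2πk) = 0.3494/(2π·0.0833) = 0.6676 m·K/W
  R'_calcium silicate = ln(0.174/0.137)/(2πk) = 0.2391/(2π·0.0576) = 0.6606 m·K/W
ΣR = 2.538×10^-4 + 0.6676 + 0.6606 = 1.328 m·K/W
Q' = ΔT/ΣR = (530 K − 291.2 K)/1.328 = 180 W/m

Q' = 180 W/m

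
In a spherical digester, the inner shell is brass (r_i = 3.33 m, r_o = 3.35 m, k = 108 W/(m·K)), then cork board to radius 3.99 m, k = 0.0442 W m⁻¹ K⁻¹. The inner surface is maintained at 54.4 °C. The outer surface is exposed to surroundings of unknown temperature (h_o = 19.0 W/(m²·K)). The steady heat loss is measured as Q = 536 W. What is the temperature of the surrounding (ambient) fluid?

Sum the resistances:
  R_brass = (1/3.33 − 1/3.35)/(4πk) = 0.001793/(4π·108) = 1.321×10^-6 K/W
  R_cork board = (1/3.35 − 1/3.99)/(4πk) = 0.04788/(4π·0.0442) = 0.08620 K/W
  R_conv,out = 1/(4πr²h) = 1/(4π·3.99²·19.0) = 2.631×10^-4 K/W
ΣR = 0.08647 K/W
ΔT = Q·ΣR = 536 × 0.08647 = 46.35 K
Heat flows outward, so T_out = T_in − ΔT = 54.4 − 46.35 = 8.05 °C

T_out = 8.05 °C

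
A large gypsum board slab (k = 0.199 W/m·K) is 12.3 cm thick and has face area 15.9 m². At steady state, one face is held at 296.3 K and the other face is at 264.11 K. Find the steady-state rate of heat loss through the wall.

Q = kA·ΔT/L = 0.199 × 15.9 × |296.3 K − 264.11 K| / 0.123 = 828 W

Q = 828 W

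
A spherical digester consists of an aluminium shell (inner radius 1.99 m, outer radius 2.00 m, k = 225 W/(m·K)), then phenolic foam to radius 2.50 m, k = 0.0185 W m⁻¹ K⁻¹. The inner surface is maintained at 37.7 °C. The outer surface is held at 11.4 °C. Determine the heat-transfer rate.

Q = 61.1 W

Treat each layer as a resistance in series:
  R_aluminium = (1/1.99 − 1/2.00)/(4πk) = 0.002513/(4π·225) = 8.886×10^-7 K/W
  R_phenolic foam = (1/2.00 − 1/2.50)/(4πk) = 0.1000/(4π·0.0185) = 0.4301 K/W
ΣR = 8.886×10^-7 + 0.4301 = 0.4301 K/W
Q = ΔT/ΣR = (37.7 °C − 11.4 °C)/0.4301 = 61.1 W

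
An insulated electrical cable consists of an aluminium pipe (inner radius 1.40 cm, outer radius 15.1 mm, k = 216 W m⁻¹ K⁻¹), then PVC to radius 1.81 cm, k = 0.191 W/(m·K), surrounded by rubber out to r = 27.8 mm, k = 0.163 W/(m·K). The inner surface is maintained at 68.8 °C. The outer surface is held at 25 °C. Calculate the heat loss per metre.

Resistance network (inner→outer):
  R'_aluminium = ln(0.0151/0.0140)/(2πk) = 0.07564/(2π·216) = 5.573×10^-5 m·K/W
  R'_PVC = ln(0.0181/0.0151)/(2πk) = 0.1812/(2π·0.191) = 0.1510 m·K/W
  R'_rubber = ln(0.0278/0.0181)/(2πk) = 0.4291/(2π·0.163) = 0.4190 m·K/W
ΣR = 5.573×10^-5 + 0.1510 + 0.4190 = 0.5701 m·K/W
Q' = ΔT/ΣR = (68.8 °C − 25 °C)/0.5701 = 76.8 W/m

Q' = 76.8 W/m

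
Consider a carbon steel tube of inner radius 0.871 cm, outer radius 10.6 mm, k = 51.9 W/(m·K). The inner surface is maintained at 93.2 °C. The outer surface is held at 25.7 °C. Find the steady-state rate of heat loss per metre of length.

Q' = 2πk·ΔT/ln(r₂/r₁) = 2π × 51.9 × 67.5 / ln(0.0106/0.00871) = 1.12×10^5 W/m

Q' = 112 kW/m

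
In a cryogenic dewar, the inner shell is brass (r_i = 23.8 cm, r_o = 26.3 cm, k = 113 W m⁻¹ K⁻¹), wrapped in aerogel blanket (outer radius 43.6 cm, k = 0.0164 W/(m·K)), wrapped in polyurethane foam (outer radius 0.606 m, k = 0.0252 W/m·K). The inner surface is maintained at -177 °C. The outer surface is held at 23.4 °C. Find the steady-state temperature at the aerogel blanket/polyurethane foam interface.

Resistance network (inner→outer):
  R_brass = (1/0.238 − 1/0.263)/(4πk) = 0.3994/(4π·113) = 2.813×10^-4 K/W
  R_aerogel blanket = (1/0.263 − 1/0.436)/(4πk) = 1.509/(4π·0.0164) = 7.321 K/W
  R_polyurethane foam = (1/0.436 − 1/0.606)/(4πk) = 0.6434/(4π·0.0252) = 2.032 K/W
ΣR = 2.813×10^-4 + 7.321 + 2.032 = 9.353 K/W
Q = ΔT/ΣR = (-177 °C − 23.4 °C)/9.353 = -21.43 W
From the inner boundary to the aerogel blanket/polyurethane foam interface, ΣR_partial = 7.321 K/W.
T_interface = T_in − Q·ΣR_partial = -177 °C − (-21.43)(7.321) = -20.1 °C

T = -20.1 °C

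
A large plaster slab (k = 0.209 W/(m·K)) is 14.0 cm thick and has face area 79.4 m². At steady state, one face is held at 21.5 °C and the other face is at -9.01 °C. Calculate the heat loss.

Q = 3620 W

Q = kA·ΔT/L = 0.209 × 79.4 × |21.5 °C − -9.01 °C| / 0.140 = 3620 W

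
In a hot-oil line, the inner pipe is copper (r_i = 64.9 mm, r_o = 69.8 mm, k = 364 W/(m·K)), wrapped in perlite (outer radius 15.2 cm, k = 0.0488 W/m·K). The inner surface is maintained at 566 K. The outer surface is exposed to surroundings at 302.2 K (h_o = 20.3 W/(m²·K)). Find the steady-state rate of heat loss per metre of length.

Q' = 102 W/m

Resistance network (inner→outer):
  R'_copper = ln(0.0698/0.0649)/(2πk) = 0.07279/(2π·364) = 3.183×10^-5 m·K/W
  R'_perlite = ln(0.152/0.0698)/(2πk) = 0.7782/(2π·0.0488) = 2.538 m·K/W
  R'_conv,out = 1/(2πr h) = 1/(2π·0.152·20.3) = 0.05158 m·K/W
ΣR = 3.183×10^-5 + 2.538 + 0.05158 = 2.590 m·K/W
Q' = ΔT/ΣR = (566 K − 302.2 K)/2.590 = 102 W/m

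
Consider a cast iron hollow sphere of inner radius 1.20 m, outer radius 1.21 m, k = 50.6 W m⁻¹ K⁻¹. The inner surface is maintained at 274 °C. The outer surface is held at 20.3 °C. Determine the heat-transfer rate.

Q = 4πk·ΔT/(1/r₁ − 1/r₂) = 4π × 50.6 × 253.7 / (1/1.20 − 1/1.21) = 2.34×10^7 W

Q = 23400 kW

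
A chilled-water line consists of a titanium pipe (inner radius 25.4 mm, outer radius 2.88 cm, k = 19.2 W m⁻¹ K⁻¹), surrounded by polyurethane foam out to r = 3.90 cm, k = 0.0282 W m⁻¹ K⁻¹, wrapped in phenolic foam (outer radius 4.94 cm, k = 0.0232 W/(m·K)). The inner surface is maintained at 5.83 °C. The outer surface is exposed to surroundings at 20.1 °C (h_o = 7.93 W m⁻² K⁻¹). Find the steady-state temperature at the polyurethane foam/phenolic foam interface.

T = 12.4 °C

Series thermal resistances, inner to outer:
  R'_titanium = ln(0.0288/0.0254)/(2πk) = 0.1256/(2π·19.2) = 0.001041 m·K/W
  R'_polyurethane foam = ln(0.0390/0.0288)/(2πk) = 0.3032/(2π·0.0282) = 1.711 m·K/W
  R'_phenolic foam = ln(0.0494/0.0390)/(2πk) = 0.2364/(2π·0.0232) = 1.622 m·K/W
  R'_conv,out = 1/(2πr h) = 1/(2π·0.0494·7.93) = 0.4063 m·K/W
ΣR = 0.001041 + 1.711 + 1.622 + 0.4063 = 3.740 m·K/W
Q' = ΔT/ΣR = (5.83 °C − 20.1 °C)/3.740 = -3.816 W/m
From the inner boundary to the polyurethane foam/phenolic foam interface, ΣR_partial = 1.712 m·K/W.
T_interface = T_in − Q'·ΣR_partial = 5.83 °C − (-3.816)(1.712) = 12.4 °C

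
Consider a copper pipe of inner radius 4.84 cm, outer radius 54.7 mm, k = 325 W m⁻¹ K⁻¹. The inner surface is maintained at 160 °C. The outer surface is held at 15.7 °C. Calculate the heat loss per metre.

Q' = 2πk·ΔT/ln(r₂/r₁) = 2π × 325 × 144.3 / ln(0.0547/0.0484) = 2.41×10^6 W/m

Q' = 2410 kW/m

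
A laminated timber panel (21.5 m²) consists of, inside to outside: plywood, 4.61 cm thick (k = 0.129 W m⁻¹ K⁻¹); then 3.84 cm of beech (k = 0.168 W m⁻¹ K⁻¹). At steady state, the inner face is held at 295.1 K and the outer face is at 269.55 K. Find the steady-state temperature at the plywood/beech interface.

Treat each layer as a resistance in series:
  R_plywood = L/(kA) = 0.0461/(0.129·21.5) = 0.01662 K/W
  R_beech = L/(kA) = 0.0384/(0.168·21.5) = 0.01063 K/W
ΣR = 0.01662 + 0.01063 = 0.02725 K/W
Q = ΔT/ΣR = (295.1 K − 269.55 K)/0.02725 = 937.6 W
From the inner boundary to the plywood/beech interface, ΣR_partial = 0.01662 K/W.
T_interface = T_in − Q·ΣR_partial = 295.1 K − (937.6)(0.01662) = 279.52 K

T = 279.52 K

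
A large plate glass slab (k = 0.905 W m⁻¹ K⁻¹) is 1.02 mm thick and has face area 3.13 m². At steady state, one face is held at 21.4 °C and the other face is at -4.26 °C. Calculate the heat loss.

Q = kA·ΔT/L = 0.905 × 3.13 × |21.4 °C − -4.26 °C| / 0.00102 = 71300 W

Q = 71.3 kW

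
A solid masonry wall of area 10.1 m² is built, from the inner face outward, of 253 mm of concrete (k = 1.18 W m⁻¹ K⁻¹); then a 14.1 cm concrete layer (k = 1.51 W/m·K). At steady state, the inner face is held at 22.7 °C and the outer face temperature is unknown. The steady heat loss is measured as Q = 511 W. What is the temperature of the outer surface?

Sum the resistances:
  R_concrete = L/(kA) = 0.253/(1.18·10.1) = 0.02123 K/W
  R_concrete = L/(kA) = 0.141/(1.51·10.1) = 0.009245 K/W
ΣR = 0.03047 K/W
ΔT = Q·ΣR = 511 × 0.03047 = 15.57 K
Heat flows outward, so T_out = T_in − ΔT = 22.7 − 15.57 = 7.13 °C

T_out = 7.13 °C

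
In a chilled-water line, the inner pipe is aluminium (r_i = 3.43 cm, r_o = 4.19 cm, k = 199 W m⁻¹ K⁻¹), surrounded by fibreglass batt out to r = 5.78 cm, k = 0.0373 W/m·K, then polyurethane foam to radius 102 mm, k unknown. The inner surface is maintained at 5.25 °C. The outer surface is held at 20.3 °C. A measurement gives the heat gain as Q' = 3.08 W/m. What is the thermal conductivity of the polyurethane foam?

k = 0.0257 W/m·K

ΣR = ΔT/Q' = |5.25 − 20.3|/3.08 = 4.886 m·K/W
Known resistances:
  R'_aluminium = ln(0.0419/0.0343)/(2πk) = 0.2001/(2π·199) = 1.601×10^-4 m·K/W
  R'_fibreglass batt = ln(0.0578/0.0419)/(2πk) = 0.3217/(2π·0.0373) = 1.373 m·K/W
R_polyurethane foam = ΣR − ΣR_known = 4.886 − 1.373 = 3.513 m·K/W
ln(r₂/r₁)/(2πk) = 3.513 ⇒ k = 0.5680/(2π·3.513) = 0.0257 W/m·K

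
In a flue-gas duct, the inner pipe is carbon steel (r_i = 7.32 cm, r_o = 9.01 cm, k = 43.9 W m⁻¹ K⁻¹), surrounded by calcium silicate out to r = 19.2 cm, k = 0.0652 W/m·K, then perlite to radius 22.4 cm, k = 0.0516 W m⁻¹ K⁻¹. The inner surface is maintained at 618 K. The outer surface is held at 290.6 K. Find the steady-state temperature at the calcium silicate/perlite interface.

T = 357.6 K

Treat each layer as a resistance in series:
  R'_carbon steel = ln(0.0901/0.0732)/(2πk) = 0.2077/(2π·43.9) = 7.531×10^-4 m·K/W
  R'_calcium silicate = ln(0.192/0.0901)/(2πk) = 0.7566/(2π·0.0652) = 1.847 m·K/W
  R'_perlite = ln(0.224/0.192)/(2πk) = 0.1542/(2π·0.0516) = 0.4755 m·K/W
ΣR = 7.531×10^-4 + 1.847 + 0.4755 = 2.323 m·K/W
Q' = ΔT/ΣR = (618 K − 290.6 K)/2.323 = 140.9 W/m
From the inner boundary to the calcium silicate/perlite interface, ΣR_partial = 1.848 m·K/W.
T_interface = T_in − Q'·ΣR_partial = 618 K − (140.9)(1.848) = 357.6 K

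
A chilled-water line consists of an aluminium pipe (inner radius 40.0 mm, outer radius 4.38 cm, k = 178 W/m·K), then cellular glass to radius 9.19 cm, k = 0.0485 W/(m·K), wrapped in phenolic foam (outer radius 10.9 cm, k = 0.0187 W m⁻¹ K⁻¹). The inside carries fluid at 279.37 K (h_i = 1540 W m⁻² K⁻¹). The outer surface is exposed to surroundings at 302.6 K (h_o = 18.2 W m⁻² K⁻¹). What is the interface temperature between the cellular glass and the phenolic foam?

Series thermal resistances, inner to outer:
  R'_conv,in = 1/(2πr h) = 1/(2π·0.0400·1540) = 0.002584 m·K/W
  R'_aluminium = ln(0.0438/0.0400)/(2πk) = 0.09075/(2π·178) = 8.115×10^-5 m·K/W
  R'_cellular glass = ln(0.0919/0.0438)/(2πk) = 0.7411/(2π·0.0485) = 2.432 m·K/W
  R'_phenolic foam = ln(0.109/0.0919)/(2πk) = 0.1706/(2π·0.0187) = 1.452 m·K/W
  R'_conv,out = 1/(2πr h) = 1/(2π·0.109·18.2) = 0.08023 m·K/W
ΣR = 0.002584 + 8.115×10^-5 + 2.432 + 1.452 + 0.08023 = 3.967 m·K/W
Q' = ΔT/ΣR = (279.37 K − 302.6 K)/3.967 = -5.856 W/m
From the inner boundary to the cellular glass/phenolic foam interface, ΣR_partial = 2.435 m·K/W.
T_interface = T_in − Q'·ΣR_partial = 279.37 K − (-5.856)(2.435) = 293.6 K

T = 293.6 K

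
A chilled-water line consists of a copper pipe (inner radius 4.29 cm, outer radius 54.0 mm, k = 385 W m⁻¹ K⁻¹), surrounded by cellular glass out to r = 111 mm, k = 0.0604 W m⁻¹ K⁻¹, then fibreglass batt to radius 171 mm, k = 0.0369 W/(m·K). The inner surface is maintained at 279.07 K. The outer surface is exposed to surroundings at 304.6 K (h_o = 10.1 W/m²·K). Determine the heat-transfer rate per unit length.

Series thermal resistances, inner to outer:
  R'_copper = ln(0.0540/0.0429)/(2πk) = 0.2301/(2π·385) = 9.513×10^-5 m·K/W
  R'_cellular glass = ln(0.111/0.0540)/(2πk) = 0.7205/(2π·0.0604) = 1.899 m·K/W
  R'_fibreglass batt = ln(0.171/0.111)/(2πk) = 0.4321/(2π·0.0369) = 1.864 m·K/W
  R'_conv,out = 1/(2πr h) = 1/(2π·0.171·10.1) = 0.09215 m·K/W
ΣR = 9.513×10^-5 + 1.899 + 1.864 + 0.09215 = 3.855 m·K/W
Q' = ΔT/ΣR = (279.07 K − 304.6 K)/3.855 = -6.62 W/m
(Negative Q' ⇒ heat flows inward; heat gain = 6.62 W/m.)

Q' = 6.62 W/m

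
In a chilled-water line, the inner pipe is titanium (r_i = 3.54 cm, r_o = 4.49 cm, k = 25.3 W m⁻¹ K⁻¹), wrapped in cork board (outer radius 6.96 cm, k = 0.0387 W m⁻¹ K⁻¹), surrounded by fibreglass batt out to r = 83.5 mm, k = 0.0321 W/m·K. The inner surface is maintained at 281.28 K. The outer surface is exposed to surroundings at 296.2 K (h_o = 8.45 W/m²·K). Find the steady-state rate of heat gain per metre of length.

Series thermal resistances, inner to outer:
  R'_titanium = ln(0.0449/0.0354)/(2πk) = 0.2377/(2π·25.3) = 0.001495 m·K/W
  R'_cork board = ln(0.0696/0.0449)/(2πk) = 0.4383/(2π·0.0387) = 1.803 m·K/W
  R'_fibreglass batt = ln(0.0835/0.0696)/(2πk) = 0.1821/(2π·0.0321) = 0.9028 m·K/W
  R'_conv,out = 1/(2πr h) = 1/(2π·0.0835·8.45) = 0.2256 m·K/W
ΣR = 0.001495 + 1.803 + 0.9028 + 0.2256 = 2.933 m·K/W
Q' = ΔT/ΣR = (281.28 K − 296.2 K)/2.933 = -5.09 W/m
(Negative Q' ⇒ heat flows inward; heat gain = 5.09 W/m.)

Q' = 5.09 W/m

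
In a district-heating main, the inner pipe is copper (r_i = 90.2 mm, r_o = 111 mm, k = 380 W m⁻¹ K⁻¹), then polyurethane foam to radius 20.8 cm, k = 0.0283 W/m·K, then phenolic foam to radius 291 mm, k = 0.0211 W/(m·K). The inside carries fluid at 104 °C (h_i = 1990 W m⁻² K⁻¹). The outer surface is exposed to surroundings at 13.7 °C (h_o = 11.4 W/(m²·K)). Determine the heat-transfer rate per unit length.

Q' = 14.8 W/m

Series thermal resistances, inner to outer:
  R'_conv,in = 1/(2πr h) = 1/(2π·0.0902·1990) = 8.867×10^-4 m·K/W
  R'_copper = ln(0.111/0.0902)/(2πk) = 0.2075/(2π·380) = 8.691×10^-5 m·K/W
  R'_polyurethane foam = ln(0.208/0.111)/(2πk) = 0.6280/(2π·0.0283) = 3.532 m·K/W
  R'_phenolic foam = ln(0.291/0.208)/(2πk) = 0.3358/(2π·0.0211) = 2.533 m·K/W
  R'_conv,out = 1/(2πr h) = 1/(2π·0.291·11.4) = 0.04798 m·K/W
ΣR = 8.867×10^-4 + 8.691×10^-5 + 3.532 + 2.533 + 0.04798 = 6.114 m·K/W
Q' = ΔT/ΣR = (104 °C − 13.7 °C)/6.114 = 14.8 W/m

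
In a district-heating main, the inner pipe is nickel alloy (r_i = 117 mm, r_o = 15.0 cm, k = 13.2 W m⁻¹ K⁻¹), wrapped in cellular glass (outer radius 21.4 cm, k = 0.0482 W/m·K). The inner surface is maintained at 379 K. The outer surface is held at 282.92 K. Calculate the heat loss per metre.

Q' = 81.7 W/m

Series thermal resistances, inner to outer:
  R'_nickel alloy = ln(0.150/0.117)/(2πk) = 0.2485/(2π·13.2) = 0.002996 m·K/W
  R'_cellular glass = ln(0.214/0.150)/(2πk) = 0.3553/(2π·0.0482) = 1.173 m·K/W
ΣR = 0.002996 + 1.173 = 1.176 m·K/W
Q' = ΔT/ΣR = (379 K − 282.92 K)/1.176 = 81.7 W/m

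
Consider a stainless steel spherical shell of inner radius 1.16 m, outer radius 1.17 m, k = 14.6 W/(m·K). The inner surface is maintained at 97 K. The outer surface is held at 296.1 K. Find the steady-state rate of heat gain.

Q = 4.96×10^6 W

Q = 4πk·ΔT/(1/r₁ − 1/r₂) = 4π × 14.6 × 199.1 / (1/1.16 − 1/1.17) = 4.96×10^6 W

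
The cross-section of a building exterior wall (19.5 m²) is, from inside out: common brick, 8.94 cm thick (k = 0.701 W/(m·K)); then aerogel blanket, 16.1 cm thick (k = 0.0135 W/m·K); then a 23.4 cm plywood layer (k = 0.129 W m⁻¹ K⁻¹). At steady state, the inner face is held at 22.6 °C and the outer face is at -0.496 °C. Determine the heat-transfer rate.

Series thermal resistances, inner to outer:
  R_common brick = L/(kA) = 0.0894/(0.701·19.5) = 0.006540 K/W
  R_aerogel blanket = L/(kA) = 0.161/(0.0135·19.5) = 0.6116 K/W
  R_plywood = L/(kA) = 0.234/(0.129·19.5) = 0.09302 K/W
ΣR = 0.006540 + 0.6116 + 0.09302 = 0.7112 K/W
Q = ΔT/ΣR = (22.6 °C − -0.496 °C)/0.7112 = 32.5 W

Q = 32.5 W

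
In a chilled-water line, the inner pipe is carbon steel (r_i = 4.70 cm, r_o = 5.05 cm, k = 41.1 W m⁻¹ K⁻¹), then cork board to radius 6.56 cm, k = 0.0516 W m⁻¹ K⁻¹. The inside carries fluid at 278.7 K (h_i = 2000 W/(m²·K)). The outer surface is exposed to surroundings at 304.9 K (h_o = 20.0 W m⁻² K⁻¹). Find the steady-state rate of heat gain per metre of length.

Treat each layer as a resistance in series:
  R'_conv,in = 1/(2πr h) = 1/(2π·0.0470·2000) = 0.001693 m·K/W
  R'_carbon steel = ln(0.0505/0.0470)/(2πk) = 0.07183/(2π·41.1) = 2.781×10^-4 m·K/W
  R'_cork board = ln(0.0656/0.0505)/(2πk) = 0.2616/(2π·0.0516) = 0.8069 m·K/W
  R'_conv,out = 1/(2πr h) = 1/(2π·0.0656·20.0) = 0.1213 m·K/W
ΣR = 0.001693 + 2.781×10^-4 + 0.8069 + 0.1213 = 0.9302 m·K/W
Q' = ΔT/ΣR = (278.7 K − 304.9 K)/0.9302 = -28.2 W/m
(Negative Q' ⇒ heat flows inward; heat gain = 28.2 W/m.)

Q' = 28.2 W/m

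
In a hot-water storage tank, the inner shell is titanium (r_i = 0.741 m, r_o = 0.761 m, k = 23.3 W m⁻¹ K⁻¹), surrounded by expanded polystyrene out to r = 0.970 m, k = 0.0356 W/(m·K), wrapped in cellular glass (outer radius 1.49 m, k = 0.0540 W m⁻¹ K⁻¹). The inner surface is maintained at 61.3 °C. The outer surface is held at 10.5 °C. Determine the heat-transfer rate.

Treat each layer as a resistance in series:
  R_titanium = (1/0.741 − 1/0.761)/(4πk) = 0.03547/(4π·23.3) = 1.211×10^-4 K/W
  R_expanded polystyrene = (1/0.761 − 1/0.970)/(4πk) = 0.2831/(4π·0.0356) = 0.6329 K/W
  R_cellular glass = (1/0.970 − 1/1.49)/(4πk) = 0.3598/(4π·0.0540) = 0.5302 K/W
ΣR = 1.211×10^-4 + 0.6329 + 0.5302 = 1.163 K/W
Q = ΔT/ΣR = (61.3 °C − 10.5 °C)/1.163 = 43.7 W

Q = 43.7 W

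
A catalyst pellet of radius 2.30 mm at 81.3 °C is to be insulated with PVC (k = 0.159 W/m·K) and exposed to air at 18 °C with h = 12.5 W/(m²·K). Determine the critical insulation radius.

For a sphere, r_cr = 2k_ins/h = 2·0.159/12.5 = 0.0254 m = 2.54 cm

r_cr = 2.54 cm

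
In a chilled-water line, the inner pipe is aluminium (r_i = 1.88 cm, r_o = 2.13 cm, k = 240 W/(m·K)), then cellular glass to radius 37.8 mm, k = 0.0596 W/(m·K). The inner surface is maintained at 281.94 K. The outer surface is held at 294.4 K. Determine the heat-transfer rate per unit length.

Q' = 8.13 W/m

Series thermal resistances, inner to outer:
  R'_aluminium = ln(0.0213/0.0188)/(2πk) = 0.1249/(2π·240) = 8.279×10^-5 m·K/W
  R'_cellular glass = ln(0.0378/0.0213)/(2πk) = 0.5736/(2π·0.0596) = 1.532 m·K/W
ΣR = 8.279×10^-5 + 1.532 = 1.532 m·K/W
Q' = ΔT/ΣR = (281.94 K − 294.4 K)/1.532 = -8.13 W/m
(Negative Q' ⇒ heat flows inward; heat gain = 8.13 W/m.)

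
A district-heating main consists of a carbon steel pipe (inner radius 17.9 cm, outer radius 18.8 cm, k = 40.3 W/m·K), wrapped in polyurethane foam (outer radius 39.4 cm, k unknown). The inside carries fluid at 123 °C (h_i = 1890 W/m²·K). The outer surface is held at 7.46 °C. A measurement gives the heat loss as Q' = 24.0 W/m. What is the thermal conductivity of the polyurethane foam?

k = 0.0245 W/m·K

ΣR = ΔT/Q' = |123 − 7.46|/24.0 = 4.814 m·K/W
Known resistances:
  R'_conv,in = 1/(2πr h) = 1/(2π·0.179·1890) = 4.704×10^-4 m·K/W
  R'_carbon steel = ln(0.188/0.179)/(2πk) = 0.04906/(2π·40.3) = 1.937×10^-4 m·K/W
R_polyurethane foam = ΣR − ΣR_known = 4.814 − 6.641×10^-4 = 4.813 m·K/W
ln(r₂/r₁)/(2πk) = 4.813 ⇒ k = 0.7399/(2π·4.813) = 0.0245 W/m·K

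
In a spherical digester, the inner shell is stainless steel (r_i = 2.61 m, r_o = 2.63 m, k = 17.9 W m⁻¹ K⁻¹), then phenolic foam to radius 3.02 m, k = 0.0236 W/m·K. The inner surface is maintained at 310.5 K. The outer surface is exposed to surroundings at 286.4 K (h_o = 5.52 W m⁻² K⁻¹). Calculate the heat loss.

Series thermal resistances, inner to outer:
  R_stainless steel = (1/2.61 − 1/2.63)/(4πk) = 0.002914/(4π·17.9) = 1.295×10^-5 K/W
  R_phenolic foam = (1/2.63 − 1/3.02)/(4πk) = 0.04910/(4π·0.0236) = 0.1656 K/W
  R_conv,out = 1/(4πr²h) = 1/(4π·3.02²·5.52) = 0.001581 K/W
ΣR = 1.295×10^-5 + 0.1656 + 0.001581 = 0.1672 K/W
Q = ΔT/ΣR = (310.5 K − 286.4 K)/0.1672 = 144 W

Q = 144 W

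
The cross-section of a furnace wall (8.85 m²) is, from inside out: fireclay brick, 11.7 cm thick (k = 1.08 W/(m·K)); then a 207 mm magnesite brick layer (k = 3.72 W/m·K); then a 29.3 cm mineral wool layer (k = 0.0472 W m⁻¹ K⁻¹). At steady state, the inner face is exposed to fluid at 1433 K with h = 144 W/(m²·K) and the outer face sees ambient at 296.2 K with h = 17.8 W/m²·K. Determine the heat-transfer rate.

Q = 1560 W

Resistance network (inner→outer):
  R_conv,in = 1/(hA) = 1/(144·8.85) = 7.847×10^-4 K/W
  R_fireclay brick = L/(kA) = 0.117/(1.08·8.85) = 0.01224 K/W
  R_magnesite brick = L/(kA) = 0.207/(3.72·8.85) = 0.006288 K/W
  R_mineral wool = L/(kA) = 0.293/(0.0472·8.85) = 0.7014 K/W
  R_conv,out = 1/(hA) = 1/(17.8·8.85) = 0.006348 K/W
ΣR = 7.847×10^-4 + 0.01224 + 0.006288 + 0.7014 + 0.006348 = 0.7271 K/W
Q = ΔT/ΣR = (1433 K − 296.2 K)/0.7271 = 1560 W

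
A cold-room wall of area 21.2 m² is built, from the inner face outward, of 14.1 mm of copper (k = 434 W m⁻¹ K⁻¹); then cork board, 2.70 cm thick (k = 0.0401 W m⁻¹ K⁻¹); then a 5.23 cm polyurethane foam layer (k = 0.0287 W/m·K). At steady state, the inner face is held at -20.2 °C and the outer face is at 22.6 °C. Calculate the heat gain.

Q = 364 W

Resistance network (inner→outer):
  R_copper = L/(kA) = 0.0141/(434·21.2) = 1.532×10^-6 K/W
  R_cork board = L/(kA) = 0.0270/(0.0401·21.2) = 0.03176 K/W
  R_polyurethane foam = L/(kA) = 0.0523/(0.0287·21.2) = 0.08596 K/W
ΣR = 1.532×10^-6 + 0.03176 + 0.08596 = 0.1177 K/W
Q = ΔT/ΣR = (-20.2 °C − 22.6 °C)/0.1177 = -364 W
(Negative Q ⇒ heat flows inward; heat gain = 364 W.)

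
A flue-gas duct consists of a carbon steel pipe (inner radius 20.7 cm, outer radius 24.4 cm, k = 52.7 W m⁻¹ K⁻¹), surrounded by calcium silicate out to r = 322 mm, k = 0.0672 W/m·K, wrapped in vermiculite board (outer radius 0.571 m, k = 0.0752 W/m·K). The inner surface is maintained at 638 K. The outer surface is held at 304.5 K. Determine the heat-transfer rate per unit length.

Q' = 178 W/m

Treat each layer as a resistance in series:
  R'_carbon steel = ln(0.244/0.207)/(2πk) = 0.1644/(2π·52.7) = 4.966×10^-4 m·K/W
  R'_calcium silicate = ln(0.322/0.244)/(2πk) = 0.2774/(2π·0.0672) = 0.6569 m·K/W
  R'_vermiculite board = ln(0.571/0.322)/(2πk) = 0.5728/(2π·0.0752) = 1.212 m·K/W
ΣR = 4.966×10^-4 + 0.6569 + 1.212 = 1.869 m·K/W
Q' = ΔT/ΣR = (638 K − 304.5 K)/1.869 = 178 W/m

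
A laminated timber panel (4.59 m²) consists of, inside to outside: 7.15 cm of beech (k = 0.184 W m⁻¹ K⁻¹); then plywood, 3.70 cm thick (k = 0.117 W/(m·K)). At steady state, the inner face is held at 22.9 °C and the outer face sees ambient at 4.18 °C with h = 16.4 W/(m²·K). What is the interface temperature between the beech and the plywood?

Resistance network (inner→outer):
  R_beech = L/(kA) = 0.0715/(0.184·4.59) = 0.08466 K/W
  R_plywood = L/(kA) = 0.0370/(0.117·4.59) = 0.06890 K/W
  R_conv,out = 1/(hA) = 1/(16.4·4.59) = 0.01328 K/W
ΣR = 0.08466 + 0.06890 + 0.01328 = 0.1668 K/W
Q = ΔT/ΣR = (22.9 °C − 4.18 °C)/0.1668 = 112.2 W
From the inner boundary to the beech/plywood interface, ΣR_partial = 0.08466 K/W.
T_interface = T_in − Q·ΣR_partial = 22.9 °C − (112.2)(0.08466) = 13.4 °C

T = 13.4 °C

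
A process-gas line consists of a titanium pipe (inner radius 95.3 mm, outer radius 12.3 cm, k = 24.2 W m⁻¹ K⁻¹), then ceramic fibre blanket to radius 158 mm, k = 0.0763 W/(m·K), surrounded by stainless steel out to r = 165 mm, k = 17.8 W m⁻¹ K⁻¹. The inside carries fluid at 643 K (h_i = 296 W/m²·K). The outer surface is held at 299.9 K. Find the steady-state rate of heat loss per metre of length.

Resistance network (inner→outer):
  R'_conv,in = 1/(2πr h) = 1/(2π·0.0953·296) = 0.005642 m·K/W
  R'_titanium = ln(0.123/0.0953)/(2πk) = 0.2552/(2π·24.2) = 0.001678 m·K/W
  R'_ceramic fibre blanket = ln(0.158/0.123)/(2πk) = 0.2504/(2π·0.0763) = 0.5223 m·K/W
  R'_stainless steel = ln(0.165/0.158)/(2πk) = 0.04335/(2π·17.8) = 3.876×10^-4 m·K/W
ΣR = 0.005642 + 0.001678 + 0.5223 + 3.876×10^-4 = 0.5300 m·K/W
Q' = ΔT/ΣR = (643 K − 299.9 K)/0.5300 = 647 W/m

Q' = 647 W/m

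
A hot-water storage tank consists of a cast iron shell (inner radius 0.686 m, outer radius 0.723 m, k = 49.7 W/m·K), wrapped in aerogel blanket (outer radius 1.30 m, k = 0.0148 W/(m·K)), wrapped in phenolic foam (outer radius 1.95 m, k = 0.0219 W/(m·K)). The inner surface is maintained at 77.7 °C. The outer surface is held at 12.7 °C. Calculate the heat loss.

Q = 15.4 W

Resistance network (inner→outer):
  R_cast iron = (1/0.686 − 1/0.723)/(4πk) = 0.07460/(4π·49.7) = 1.194×10^-4 K/W
  R_aerogel blanket = (1/0.723 − 1/1.30)/(4πk) = 0.6139/(4π·0.0148) = 3.301 K/W
  R_phenolic foam = (1/1.30 − 1/1.95)/(4πk) = 0.2564/(4π·0.0219) = 0.9317 K/W
ΣR = 1.194×10^-4 + 3.301 + 0.9317 = 4.233 K/W
Q = ΔT/ΣR = (77.7 °C − 12.7 °C)/4.233 = 15.4 W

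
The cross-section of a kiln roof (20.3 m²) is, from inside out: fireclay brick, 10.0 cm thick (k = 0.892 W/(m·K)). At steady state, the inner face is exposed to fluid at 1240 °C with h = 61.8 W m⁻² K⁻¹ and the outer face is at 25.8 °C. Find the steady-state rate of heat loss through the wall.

Q = 192 kW

Treat each layer as a resistance in series:
  R_conv,in = 1/(hA) = 1/(61.8·20.3) = 7.971×10^-4 K/W
  R_fireclay brick = L/(kA) = 0.100/(0.892·20.3) = 0.005523 K/W
ΣR = 7.971×10^-4 + 0.005523 = 0.006320 K/W
Q = ΔT/ΣR = (1240 °C − 25.8 °C)/0.006320 = 1.92×10^5 W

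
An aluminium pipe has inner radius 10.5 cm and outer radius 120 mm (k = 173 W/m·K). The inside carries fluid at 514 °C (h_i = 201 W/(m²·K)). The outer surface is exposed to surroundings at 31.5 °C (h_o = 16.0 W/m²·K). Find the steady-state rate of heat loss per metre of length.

Resistance network (inner→outer):
  R'_conv,in = 1/(2πr h) = 1/(2π·0.105·201) = 0.007541 m·K/W
  R'_aluminium = ln(0.120/0.105)/(2πk) = 0.1335/(2π·173) = 1.228×10^-4 m·K/W
  R'_conv,out = 1/(2πr h) = 1/(2π·0.120·16.0) = 0.08289 m·K/W
ΣR = 0.007541 + 1.228×10^-4 + 0.08289 = 0.09055 m·K/W
Q' = ΔT/ΣR = (514 °C − 31.5 °C)/0.09055 = 5330 W/m

Q' = 5.33 kW/m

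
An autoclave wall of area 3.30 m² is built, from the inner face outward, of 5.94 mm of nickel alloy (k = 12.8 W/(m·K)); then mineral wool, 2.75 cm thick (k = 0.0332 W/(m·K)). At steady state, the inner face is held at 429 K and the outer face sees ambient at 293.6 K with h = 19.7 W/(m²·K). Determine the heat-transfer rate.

Resistance network (inner→outer):
  R_nickel alloy = L/(kA) = 0.00594/(12.8·3.30) = 1.406×10^-4 K/W
  R_mineral wool = L/(kA) = 0.0275/(0.0332·3.30) = 0.2510 K/W
  R_conv,out = 1/(hA) = 1/(19.7·3.30) = 0.01538 K/W
ΣR = 1.406×10^-4 + 0.2510 + 0.01538 = 0.2665 K/W
Q = ΔT/ΣR = (429 K − 293.6 K)/0.2665 = 508 W

Q = 508 W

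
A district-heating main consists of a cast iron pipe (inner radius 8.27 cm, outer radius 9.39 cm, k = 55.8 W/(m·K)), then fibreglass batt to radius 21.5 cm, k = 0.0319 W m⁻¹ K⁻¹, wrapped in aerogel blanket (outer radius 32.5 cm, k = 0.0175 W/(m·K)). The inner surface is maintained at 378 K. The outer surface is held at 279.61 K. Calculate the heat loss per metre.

Treat each layer as a resistance in series:
  R'_cast iron = ln(0.0939/0.0827)/(2πk) = 0.1270/(2π·55.8) = 3.623×10^-4 m·K/W
  R'_fibreglass batt = ln(0.215/0.0939)/(2πk) = 0.8284/(2π·0.0319) = 4.133 m·K/W
  R'_aerogel blanket = ln(0.325/0.215)/(2πk) = 0.4132/(2π·0.0175) = 3.758 m·K/W
ΣR = 3.623×10^-4 + 4.133 + 3.758 = 7.891 m·K/W
Q' = ΔT/ΣR = (378 K − 279.61 K)/7.891 = 12.5 W/m

Q' = 12.5 W/m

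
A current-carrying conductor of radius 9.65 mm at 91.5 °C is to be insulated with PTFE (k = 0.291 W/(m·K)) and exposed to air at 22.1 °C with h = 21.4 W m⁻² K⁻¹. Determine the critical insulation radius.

For a cylinder, r_cr = k_ins/h = 0.291/21.4 = 0.0136 m = 1.36 cm

r_cr = 1.36 cm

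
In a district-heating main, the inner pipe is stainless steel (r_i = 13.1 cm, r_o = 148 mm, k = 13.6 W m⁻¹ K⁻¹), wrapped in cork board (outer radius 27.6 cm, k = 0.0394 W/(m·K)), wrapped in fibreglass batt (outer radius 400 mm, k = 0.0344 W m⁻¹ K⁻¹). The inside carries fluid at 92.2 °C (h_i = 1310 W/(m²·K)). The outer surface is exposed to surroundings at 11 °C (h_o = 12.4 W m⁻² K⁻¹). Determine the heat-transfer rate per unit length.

Q' = 19.0 W/m

Treat each layer as a resistance in series:
  R'_conv,in = 1/(2πr h) = 1/(2π·0.131·1310) = 9.274×10^-4 m·K/W
  R'_stainless steel = ln(0.148/0.131)/(2πk) = 0.1220/(2π·13.6) = 0.001428 m·K/W
  R'_cork board = ln(0.276/0.148)/(2πk) = 0.6232/(2π·0.0394) = 2.517 m·K/W
  R'_fibreglass batt = ln(0.400/0.276)/(2πk) = 0.3711/(2π·0.0344) = 1.717 m·K/W
  R'_conv,out = 1/(2πr h) = 1/(2π·0.400·12.4) = 0.03209 m·K/W
ΣR = 9.274×10^-4 + 0.001428 + 2.517 + 1.717 + 0.03209 = 4.268 m·K/W
Q' = ΔT/ΣR = (92.2 °C − 11 °C)/4.268 = 19.0 W/m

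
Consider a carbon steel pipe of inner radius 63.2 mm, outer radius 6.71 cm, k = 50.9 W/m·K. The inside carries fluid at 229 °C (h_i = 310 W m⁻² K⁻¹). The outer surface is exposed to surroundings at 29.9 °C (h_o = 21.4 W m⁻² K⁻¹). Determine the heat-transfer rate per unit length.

Resistance network (inner→outer):
  R'_conv,in = 1/(2πr h) = 1/(2π·0.0632·310) = 0.008123 m·K/W
  R'_carbon steel = ln(0.0671/0.0632)/(2πk) = 0.05988/(2π·50.9) = 1.872×10^-4 m·K/W
  R'_conv,out = 1/(2πr h) = 1/(2π·0.0671·21.4) = 0.1108 m·K/W
ΣR = 0.008123 + 1.872×10^-4 + 0.1108 = 0.1191 m·K/W
Q' = ΔT/ΣR = (229 °C − 29.9 °C)/0.1191 = 1670 W/m

Q' = 1670 W/m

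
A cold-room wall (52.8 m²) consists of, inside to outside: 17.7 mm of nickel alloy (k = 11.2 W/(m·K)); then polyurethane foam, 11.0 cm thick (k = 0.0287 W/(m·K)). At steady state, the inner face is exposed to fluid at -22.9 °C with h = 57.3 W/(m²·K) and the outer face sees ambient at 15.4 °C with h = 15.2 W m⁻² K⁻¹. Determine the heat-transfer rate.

Resistance network (inner→outer):
  R_conv,in = 1/(hA) = 1/(57.3·52.8) = 3.305×10^-4 K/W
  R_nickel alloy = L/(kA) = 0.0177/(11.2·52.8) = 2.993×10^-5 K/W
  R_polyurethane foam = L/(kA) = 0.110/(0.0287·52.8) = 0.07259 K/W
  R_conv,out = 1/(hA) = 1/(15.2·52.8) = 0.001246 K/W
ΣR = 3.305×10^-4 + 2.993×10^-5 + 0.07259 + 0.001246 = 0.07420 K/W
Q = ΔT/ΣR = (-22.9 °C − 15.4 °C)/0.07420 = -516 W
(Negative Q ⇒ heat flows inward; heat gain = 516 W.)

Q = 516 W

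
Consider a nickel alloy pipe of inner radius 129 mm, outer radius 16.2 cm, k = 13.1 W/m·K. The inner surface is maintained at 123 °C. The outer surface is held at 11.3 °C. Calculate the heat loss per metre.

Q' = 2πk·ΔT/ln(r₂/r₁) = 2π × 13.1 × 111.7 / ln(0.162/0.129) = 40400 W/m

Q' = 40400 W/m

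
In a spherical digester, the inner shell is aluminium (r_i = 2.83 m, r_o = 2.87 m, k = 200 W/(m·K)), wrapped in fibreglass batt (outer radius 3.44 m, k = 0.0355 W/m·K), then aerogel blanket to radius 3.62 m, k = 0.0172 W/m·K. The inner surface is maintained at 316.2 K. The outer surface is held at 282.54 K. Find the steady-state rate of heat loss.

Q = 171 W

Resistance network (inner→outer):
  R_aluminium = (1/2.83 − 1/2.87)/(4πk) = 0.004925/(4π·200) = 1.960×10^-6 K/W
  R_fibreglass batt = (1/2.87 − 1/3.44)/(4πk) = 0.05773/(4π·0.0355) = 0.1294 K/W
  R_aerogel blanket = (1/3.44 − 1/3.62)/(4πk) = 0.01445/(4π·0.0172) = 0.06688 K/W
ΣR = 1.960×10^-6 + 0.1294 + 0.06688 = 0.1963 K/W
Q = ΔT/ΣR = (316.2 K − 282.54 K)/0.1963 = 171 W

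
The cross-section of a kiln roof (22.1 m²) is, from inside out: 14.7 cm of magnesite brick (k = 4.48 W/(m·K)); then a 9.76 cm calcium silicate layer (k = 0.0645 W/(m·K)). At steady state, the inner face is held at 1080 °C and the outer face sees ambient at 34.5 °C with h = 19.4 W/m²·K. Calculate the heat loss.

Q = 14500 W

Series thermal resistances, inner to outer:
  R_magnesite brick = L/(kA) = 0.147/(4.48·22.1) = 0.001485 K/W
  R_calcium silicate = L/(kA) = 0.0976/(0.0645·22.1) = 0.06847 K/W
  R_conv,out = 1/(hA) = 1/(19.4·22.1) = 0.002332 K/W
ΣR = 0.001485 + 0.06847 + 0.002332 = 0.07229 K/W
Q = ΔT/ΣR = (1080 °C − 34.5 °C)/0.07229 = 14500 W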